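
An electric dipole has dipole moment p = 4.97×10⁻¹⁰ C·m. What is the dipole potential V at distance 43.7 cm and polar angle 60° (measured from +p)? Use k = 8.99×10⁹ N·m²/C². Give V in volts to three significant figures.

V ≈ 11.7 V

The dipole potential is V = kp cosθ / r².
V = (8.99×10⁹)(4.97×10⁻¹⁰)·cos60° / (0.437)² = 11.70 V.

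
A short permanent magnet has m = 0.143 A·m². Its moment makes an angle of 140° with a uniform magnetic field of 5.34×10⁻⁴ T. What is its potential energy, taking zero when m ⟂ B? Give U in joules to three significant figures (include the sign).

U ≈ 5.85×10⁻⁵ J

U = −m·B = −mB cosθ.
U = −(0.143)(5.34×10⁻⁴)·cos140° = 5.850×10⁻⁵ J.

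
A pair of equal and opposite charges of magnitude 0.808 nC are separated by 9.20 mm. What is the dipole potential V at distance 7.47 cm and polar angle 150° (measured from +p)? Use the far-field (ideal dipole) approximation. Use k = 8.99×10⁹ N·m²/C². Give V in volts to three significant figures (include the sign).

V ≈ -10.4 V

Dipole moment p = qd = (8.08×10⁻¹⁰ C)(0.00920 m) = 7.434×10⁻¹² C·m.
The dipole potential is V = kp cosθ / r².
V = (8.99×10⁹)(7.434×10⁻¹²)·cos150° / (0.0747)² = -10.37 V.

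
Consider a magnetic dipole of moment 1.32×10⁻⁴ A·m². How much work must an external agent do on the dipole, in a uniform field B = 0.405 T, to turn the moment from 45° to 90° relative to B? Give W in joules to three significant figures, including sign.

W ≈ 3.78×10⁻⁵ J

W_ext = ΔU = −mB cosθ₂ + mB cosθ₁ = mB(cosθ₁ − cosθ₂).
W = (1.32×10⁻⁴)(0.405)·(cos45° − cos90°) = (5.346×10⁻⁵)·(+0.7071) = 3.780×10⁻⁵ J.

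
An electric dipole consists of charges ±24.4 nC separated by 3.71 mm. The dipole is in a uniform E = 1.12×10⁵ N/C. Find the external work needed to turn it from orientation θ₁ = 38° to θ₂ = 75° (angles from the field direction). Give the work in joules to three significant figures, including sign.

Dipole moment p = qd = (2.44×10⁻⁸ C)(0.00371 m) = 9.052×10⁻¹¹ C·m.
W_ext = ΔU = U(θ₂) − U(θ₁) = −pE cosθ₂ − (−pE cosθ₁) = pE(cosθ₁ − cosθ₂).
W = (9.052×10⁻¹¹)(1.12×10⁵)·(cos38° − cos75°) = (1.014×10⁻⁵)·(+0.5292) = 5.365×10⁻⁶ J.

W ≈ 5.37×10⁻⁶ J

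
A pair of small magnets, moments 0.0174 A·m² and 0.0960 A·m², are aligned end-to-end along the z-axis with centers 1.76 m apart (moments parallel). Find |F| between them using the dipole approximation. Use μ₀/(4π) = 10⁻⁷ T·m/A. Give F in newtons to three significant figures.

On-axis B of dipole 1: B = (μ₀/4π)·2m₁/r³. Force on dipole 2: F = m₂·dB/dr.
dB/dr = −(μ₀/4π)·6m₁/r⁴, so |F| = (μ₀/4π)·6m₁m₂/r⁴.
F = 6(10⁻⁷)(0.0174)(0.0960)/(1.76)⁴ = 1.045×10⁻¹⁰ N.

F ≈ 1.04×10⁻¹⁰ N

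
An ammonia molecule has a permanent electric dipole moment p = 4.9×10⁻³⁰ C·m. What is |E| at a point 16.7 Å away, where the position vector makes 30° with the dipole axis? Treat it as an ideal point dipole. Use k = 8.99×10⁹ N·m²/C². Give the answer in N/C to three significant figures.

At angle θ the dipole field magnitude is E = (kp/r³)·√(1 + 3cos²θ).
kp/r³ = (8.99×10⁹)(4.90×10⁻³⁰) / (1.67×10⁻⁹)³ = 9.458×10⁶ N/C.
√(1 + 3cos²30°) = √(1 + 3·0.7500) = √3.2500 ≈ 1.8028.
E ≈ 9.458×10⁶ × 1.803 = 1.705×10⁷ N/C.

E ≈ 1.71×10⁷ N/C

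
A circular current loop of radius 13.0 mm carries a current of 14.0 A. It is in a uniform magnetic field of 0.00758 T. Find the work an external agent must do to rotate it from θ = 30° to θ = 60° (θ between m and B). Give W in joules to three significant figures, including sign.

W ≈ 2.06×10⁻⁵ J

Magnetic moment m = IA = Iπa² = (14.0)·π·(0.0130)² = 0.007433 A·m².
W_ext = ΔU = −mB cosθ₂ + mB cosθ₁ = mB(cosθ₁ − cosθ₂).
W = (0.007433)(0.00758)·(cos30° − cos60°) = (5.634×10⁻⁵)·(+0.3660) = 2.062×10⁻⁵ J.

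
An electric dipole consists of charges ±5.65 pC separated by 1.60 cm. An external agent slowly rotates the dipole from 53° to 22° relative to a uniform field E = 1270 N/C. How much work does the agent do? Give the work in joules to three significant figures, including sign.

Dipole moment p = qd = (5.65×10⁻¹² C)(0.0160 m) = 9.04×10⁻¹⁴ C·m.
W_ext = ΔU = U(θ₂) − U(θ₁) = −pE cosθ₂ − (−pE cosθ₁) = pE(cosθ₁ − cosθ₂).
W = (9.04×10⁻¹⁴)(1270)·(cos53° − cos22°) = (1.148×10⁻¹⁰)·(-0.3254) = -3.735×10⁻¹¹ J.

W ≈ -3.74×10⁻¹¹ J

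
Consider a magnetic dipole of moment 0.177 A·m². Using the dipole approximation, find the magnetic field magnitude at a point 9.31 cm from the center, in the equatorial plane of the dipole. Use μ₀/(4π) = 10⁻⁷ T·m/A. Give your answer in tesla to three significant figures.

In the equatorial plane B = (μ₀/4π)·m/r³ (half the axial value).
B = (10⁻⁷)·(0.177) / (0.0931)³ = 2.193×10⁻⁵ T.

B ≈ 2.19×10⁻⁵ T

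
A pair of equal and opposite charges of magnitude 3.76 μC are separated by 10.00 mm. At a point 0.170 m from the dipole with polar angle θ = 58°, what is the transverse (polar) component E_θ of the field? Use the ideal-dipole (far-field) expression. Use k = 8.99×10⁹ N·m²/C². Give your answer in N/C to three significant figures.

Dipole moment p = qd = (3.76×10⁻⁶ C)(0.0100 m) = 3.76×10⁻⁸ C·m.
For a dipole, E_θ = (kp sinθ)/r³.
kp/r³ = (8.99×10⁹)(3.76×10⁻⁸)/(0.170)³ = 6.880×10⁴ N/C.
E_θ = 6.880×10⁴·sin58° = 5.835×10⁴ N/C.

E_θ ≈ 5.83×10⁴ N/C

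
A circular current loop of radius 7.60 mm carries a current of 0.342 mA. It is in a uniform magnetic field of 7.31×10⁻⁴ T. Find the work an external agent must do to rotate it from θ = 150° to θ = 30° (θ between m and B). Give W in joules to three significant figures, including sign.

Magnetic moment m = IA = Iπa² = (3.42×10⁻⁴)·π·(0.00760)² = 6.206×10⁻⁸ A·m².
W_ext = ΔU = −mB cosθ₂ + mB cosθ₁ = mB(cosθ₁ − cosθ₂).
W = (6.206×10⁻⁸)(7.31×10⁻⁴)·(cos150° − cos30°) = (4.537×10⁻¹¹)·(-1.7321) = -7.858×10⁻¹¹ J.

W ≈ -7.86×10⁻¹¹ J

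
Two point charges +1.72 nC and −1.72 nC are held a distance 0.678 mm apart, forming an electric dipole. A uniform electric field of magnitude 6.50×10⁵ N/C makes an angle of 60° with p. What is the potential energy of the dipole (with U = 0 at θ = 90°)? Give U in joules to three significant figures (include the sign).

Dipole moment p = qd = (1.72×10⁻⁹ C)(6.78×10⁻⁴ m) = 1.166×10⁻¹² C·m.
U = −p·E = −pE cosθ.
U = −(1.166×10⁻¹²)(6.50×10⁵)·cos60° = -3.790×10⁻⁷ J.

U ≈ -3.79×10⁻⁷ J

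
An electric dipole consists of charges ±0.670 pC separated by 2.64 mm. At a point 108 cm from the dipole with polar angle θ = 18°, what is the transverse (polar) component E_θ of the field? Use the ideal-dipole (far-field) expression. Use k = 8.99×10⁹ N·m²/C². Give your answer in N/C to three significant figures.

Dipole moment p = qd = (6.70×10⁻¹³ C)(0.00264 m) = 1.769×10⁻¹⁵ C·m.
For a dipole, E_θ = (kp sinθ)/r³.
kp/r³ = (8.99×10⁹)(1.769×10⁻¹⁵)/(1.08)³ = 1.262×10⁻⁵ N/C.
E_θ = 1.262×10⁻⁵·sin18° = 3.901×10⁻⁶ N/C.

E_θ ≈ 3.90×10⁻⁶ N/C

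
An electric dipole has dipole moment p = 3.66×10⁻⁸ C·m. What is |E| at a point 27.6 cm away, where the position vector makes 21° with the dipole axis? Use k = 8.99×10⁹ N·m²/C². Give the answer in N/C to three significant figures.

E ≈ 2.98×10⁴ N/C

At angle θ the dipole field magnitude is E = (kp/r³)·√(1 + 3cos²θ).
kp/r³ = (8.99×10⁹)(3.66×10⁻⁸) / (0.276)³ = 1.565×10⁴ N/C.
√(1 + 3cos²21°) = √(1 + 3·0.8716) = √3.6147 ≈ 1.9012.
E ≈ 1.565×10⁴ × 1.901 = 2.975×10⁴ N/C.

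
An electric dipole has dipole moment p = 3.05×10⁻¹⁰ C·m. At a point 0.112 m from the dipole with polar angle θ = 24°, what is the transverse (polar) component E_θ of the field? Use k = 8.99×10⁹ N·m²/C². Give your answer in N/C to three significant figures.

For a dipole, E_θ = (kp sinθ)/r³.
kp/r³ = (8.99×10⁹)(3.05×10⁻¹⁰)/(0.112)³ = 1952 N/C.
E_θ = 1952·sin24° = 793.8 N/C.

E_θ ≈ 794 N/C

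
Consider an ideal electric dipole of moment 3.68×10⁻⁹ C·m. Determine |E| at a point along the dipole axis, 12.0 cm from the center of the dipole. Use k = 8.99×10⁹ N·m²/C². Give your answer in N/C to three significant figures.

On the dipole axis E = 2kp/r³.
E = 2·(8.99×10⁹)(3.68×10⁻⁹) / (0.120)³ = 3.829×10⁴ N/C.

E ≈ 3.83×10⁴ N/C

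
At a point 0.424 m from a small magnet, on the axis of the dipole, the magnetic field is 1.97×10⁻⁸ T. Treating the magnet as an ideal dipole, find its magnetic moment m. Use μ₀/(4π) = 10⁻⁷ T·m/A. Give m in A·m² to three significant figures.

m ≈ 0.00751 A·m²

On axis B = (μ₀/4π)·2m/r³, so m = Br³·4π/(μ₀·2).
m = (1.97×10⁻⁸)·(0.424)³ / (2·10⁻⁷) = 0.007508 A·m².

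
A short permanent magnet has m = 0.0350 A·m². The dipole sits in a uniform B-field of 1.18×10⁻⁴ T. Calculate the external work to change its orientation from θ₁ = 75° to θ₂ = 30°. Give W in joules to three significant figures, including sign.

W_ext = ΔU = −mB cosθ₂ + mB cosθ₁ = mB(cosθ₁ − cosθ₂).
W = (0.0350)(1.18×10⁻⁴)·(cos75° − cos30°) = (4.130×10⁻⁶)·(-0.6072) = -2.508×10⁻⁶ J.

W ≈ -2.51×10⁻⁶ J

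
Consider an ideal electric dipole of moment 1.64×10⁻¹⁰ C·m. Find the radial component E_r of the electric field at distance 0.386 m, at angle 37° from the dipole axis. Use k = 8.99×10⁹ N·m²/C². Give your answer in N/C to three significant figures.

E_r ≈ 40.9 N/C

For a dipole, E_r = (2kp cosθ)/r³.
kp/r³ = (8.99×10⁹)(1.64×10⁻¹⁰)/(0.386)³ = 25.64 N/C.
E_r = 2·25.64·cos37° = 40.95 N/C.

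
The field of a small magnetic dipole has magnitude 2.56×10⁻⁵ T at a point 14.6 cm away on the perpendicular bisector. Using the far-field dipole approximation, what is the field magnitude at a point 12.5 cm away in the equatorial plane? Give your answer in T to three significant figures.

Dipole fields scale as 1/r³ in the far field; the geometry is the same at both points.
B₂ = B₁ · (r₁/r₂)³ = 2.56×10⁻⁵ · (14.6/12.5)³.
(r₁/r₂)³ = (1.168)³ = 1.593.
B₂ ≈ 4.079×10⁻⁵ T.

B ≈ 4.08×10⁻⁵ T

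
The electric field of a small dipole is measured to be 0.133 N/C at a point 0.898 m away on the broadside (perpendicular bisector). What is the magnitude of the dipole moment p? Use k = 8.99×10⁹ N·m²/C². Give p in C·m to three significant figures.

p ≈ 1.07×10⁻¹¹ C·m

In the equatorial plane E = kp/r³, so p = Er³/(k).
p = (0.133)·(0.898)³ / (8.99×10⁹) = 1.071×10⁻¹¹ C·m.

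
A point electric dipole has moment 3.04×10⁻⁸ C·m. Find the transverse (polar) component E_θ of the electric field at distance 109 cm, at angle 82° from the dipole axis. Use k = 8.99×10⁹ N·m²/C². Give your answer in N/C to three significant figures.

For a dipole, E_θ = (kp sinθ)/r³.
kp/r³ = (8.99×10⁹)(3.04×10⁻⁸)/(1.09)³ = 211.0 N/C.
E_θ = 211.0·sin82° = 209.0 N/C.

E_θ ≈ 209 N/C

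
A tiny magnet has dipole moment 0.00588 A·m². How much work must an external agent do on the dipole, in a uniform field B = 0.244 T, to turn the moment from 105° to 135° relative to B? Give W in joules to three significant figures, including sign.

W_ext = ΔU = −mB cosθ₂ + mB cosθ₁ = mB(cosθ₁ − cosθ₂).
W = (0.00588)(0.244)·(cos105° − cos135°) = (0.001435)·(+0.4483) = 6.432×10⁻⁴ J.

W ≈ 6.43×10⁻⁴ J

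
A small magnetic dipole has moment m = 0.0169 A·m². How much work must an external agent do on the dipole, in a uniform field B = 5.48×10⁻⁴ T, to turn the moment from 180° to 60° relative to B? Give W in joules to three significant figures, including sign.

W ≈ -1.39×10⁻⁵ J

W_ext = ΔU = −mB cosθ₂ + mB cosθ₁ = mB(cosθ₁ − cosθ₂).
W = (0.0169)(5.48×10⁻⁴)·(cos180° − cos60°) = (9.261×10⁻⁶)·(-1.5000) = -1.389×10⁻⁵ J.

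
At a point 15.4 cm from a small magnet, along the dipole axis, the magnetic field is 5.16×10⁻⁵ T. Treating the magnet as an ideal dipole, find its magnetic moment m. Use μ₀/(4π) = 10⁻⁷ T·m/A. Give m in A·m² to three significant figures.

m ≈ 0.942 A·m²

On axis B = (μ₀/4π)·2m/r³, so m = Br³·4π/(μ₀·2).
m = (5.16×10⁻⁵)·(0.154)³ / (2·10⁻⁷) = 0.9423 A·m².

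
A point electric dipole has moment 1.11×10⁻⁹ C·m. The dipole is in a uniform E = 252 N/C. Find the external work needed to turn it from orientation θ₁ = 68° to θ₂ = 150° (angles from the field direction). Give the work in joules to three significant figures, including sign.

W ≈ 3.47×10⁻⁷ J

W_ext = ΔU = U(θ₂) − U(θ₁) = −pE cosθ₂ − (−pE cosθ₁) = pE(cosθ₁ − cosθ₂).
W = (1.11×10⁻⁹)(252)·(cos68° − cos150°) = (2.797×10⁻⁷)·(+1.2406) = 3.470×10⁻⁷ J.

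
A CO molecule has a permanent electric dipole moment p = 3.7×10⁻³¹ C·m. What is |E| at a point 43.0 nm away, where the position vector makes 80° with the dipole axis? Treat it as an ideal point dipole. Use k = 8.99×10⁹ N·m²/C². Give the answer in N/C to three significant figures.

E ≈ 43.7 N/C

At angle θ the dipole field magnitude is E = (kp/r³)·√(1 + 3cos²θ).
kp/r³ = (8.99×10⁹)(3.70×10⁻³¹) / (4.30×10⁻⁸)³ = 41.84 N/C.
√(1 + 3cos²80°) = √(1 + 3·0.0302) = √1.0905 ≈ 1.0443.
E ≈ 41.84 × 1.044 = 43.69 N/C.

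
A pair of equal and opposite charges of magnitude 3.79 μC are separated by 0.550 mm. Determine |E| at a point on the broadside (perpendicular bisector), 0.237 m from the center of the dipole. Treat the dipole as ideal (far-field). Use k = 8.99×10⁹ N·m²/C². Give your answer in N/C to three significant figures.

Dipole moment p = qd = (3.79×10⁻⁶ C)(5.50×10⁻⁴ m) = 2.085×10⁻⁹ C·m.
In the equatorial plane E = kp/r³.
E = (8.99×10⁹)(2.085×10⁻⁹) / (0.237)³ = 1408 N/C.

E ≈ 1410 N/C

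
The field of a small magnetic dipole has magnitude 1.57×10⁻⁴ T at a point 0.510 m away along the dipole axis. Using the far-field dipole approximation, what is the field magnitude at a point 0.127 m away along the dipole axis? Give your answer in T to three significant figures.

B ≈ 0.0102 T

Dipole fields scale as 1/r³ in the far field; the geometry is the same at both points.
B₂ = B₁ · (r₁/r₂)³ = 1.57×10⁻⁴ · (0.510/0.127)³.
(r₁/r₂)³ = (4.016)³ = 64.76.
B₂ ≈ 0.01017 T.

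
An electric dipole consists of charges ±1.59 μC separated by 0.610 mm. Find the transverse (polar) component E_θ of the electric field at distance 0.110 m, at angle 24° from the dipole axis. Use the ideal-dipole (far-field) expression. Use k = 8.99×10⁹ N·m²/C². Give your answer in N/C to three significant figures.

E_θ ≈ 2660 N/C

Dipole moment p = qd = (1.59×10⁻⁶ C)(6.10×10⁻⁴ m) = 9.699×10⁻¹⁰ C·m.
For a dipole, E_θ = (kp sinθ)/r³.
kp/r³ = (8.99×10⁹)(9.699×10⁻¹⁰)/(0.110)³ = 6551 N/C.
E_θ = 6551·sin24° = 2665 N/C.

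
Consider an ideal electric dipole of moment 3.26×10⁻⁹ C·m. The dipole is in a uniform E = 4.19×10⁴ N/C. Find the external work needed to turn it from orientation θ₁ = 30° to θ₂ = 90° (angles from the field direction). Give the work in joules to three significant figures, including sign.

W_ext = ΔU = U(θ₂) − U(θ₁) = −pE cosθ₂ − (−pE cosθ₁) = pE(cosθ₁ − cosθ₂).
W = (3.26×10⁻⁹)(4.19×10⁴)·(cos30° − cos90°) = (1.366×10⁻⁴)·(+0.8660) = 1.183×10⁻⁴ J.

W ≈ 1.18×10⁻⁴ J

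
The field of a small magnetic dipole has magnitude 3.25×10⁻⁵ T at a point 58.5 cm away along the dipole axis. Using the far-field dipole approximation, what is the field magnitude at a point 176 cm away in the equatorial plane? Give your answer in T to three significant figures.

B ≈ 5.97×10⁻⁷ T

Dipole fields scale as 1/r³ in the far field.
The axial field is twice the equatorial field at the same r, so the geometry factor is 1/2.
B₂ = B₁ · (1/2) · (r₁/r₂)³ = 3.25×10⁻⁵ · 0.5 · (58.5/176)³.
(r₁/r₂)³ = (0.3324)³ = 0.03672.
B₂ ≈ 5.967×10⁻⁷ T.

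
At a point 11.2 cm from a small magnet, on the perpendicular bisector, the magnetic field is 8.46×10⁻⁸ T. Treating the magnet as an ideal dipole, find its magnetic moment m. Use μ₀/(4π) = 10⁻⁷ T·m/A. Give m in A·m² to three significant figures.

m ≈ 0.00119 A·m²

In the equatorial plane B = (μ₀/4π)·m/r³, so m = Br³·4π/(μ₀).
m = (8.46×10⁻⁸)·(0.112)³ / (10⁻⁷) = 0.001189 A·m².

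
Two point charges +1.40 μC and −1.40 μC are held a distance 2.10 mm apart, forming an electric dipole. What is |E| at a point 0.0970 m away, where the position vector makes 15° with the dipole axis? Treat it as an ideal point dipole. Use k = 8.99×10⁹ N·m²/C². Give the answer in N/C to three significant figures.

E ≈ 5.64×10⁴ N/C

Dipole moment p = qd = (1.40×10⁻⁶ C)(0.00210 m) = 2.94×10⁻⁹ C·m.
At angle θ the dipole field magnitude is E = (kp/r³)·√(1 + 3cos²θ).
kp/r³ = (8.99×10⁹)(2.94×10⁻⁹) / (0.0970)³ = 2.896×10⁴ N/C.
√(1 + 3cos²15°) = √(1 + 3·0.9330) = √3.7990 ≈ 1.9491.
E ≈ 2.896×10⁴ × 1.949 = 5.645×10⁴ N/C.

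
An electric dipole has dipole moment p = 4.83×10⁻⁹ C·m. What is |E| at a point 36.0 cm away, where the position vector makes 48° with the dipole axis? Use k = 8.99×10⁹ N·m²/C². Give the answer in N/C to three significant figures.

E ≈ 1420 N/C

At angle θ the dipole field magnitude is E = (kp/r³)·√(1 + 3cos²θ).
kp/r³ = (8.99×10⁹)(4.83×10⁻⁹) / (0.360)³ = 930.7 N/C.
√(1 + 3cos²48°) = √(1 + 3·0.4477) = √2.3432 ≈ 1.5308.
E ≈ 930.7 × 1.531 = 1425 N/C.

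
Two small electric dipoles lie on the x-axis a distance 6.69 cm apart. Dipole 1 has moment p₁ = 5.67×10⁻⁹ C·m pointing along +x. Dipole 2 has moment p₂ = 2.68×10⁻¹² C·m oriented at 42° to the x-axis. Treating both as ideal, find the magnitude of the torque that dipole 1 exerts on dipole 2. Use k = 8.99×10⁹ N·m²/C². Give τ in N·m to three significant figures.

τ ≈ 6.11×10⁻⁷ N·m

The second dipole sits on the axis of the first, so the field there is axial: E₁ = 2kp₁/r³ along +x.
E₁ = 2(8.99×10⁹)(5.67×10⁻⁹)/(0.0669)³ = 3.405×10⁵ N/C.
Torque on the second dipole: τ = p₂ E₁ sinθ.
τ = (2.68×10⁻¹²)(3.405×10⁵)·sin42° = 6.106×10⁻⁷ N·m.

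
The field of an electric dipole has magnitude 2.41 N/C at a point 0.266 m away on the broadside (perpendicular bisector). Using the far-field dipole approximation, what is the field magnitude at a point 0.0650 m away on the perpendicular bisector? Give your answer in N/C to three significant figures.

Dipole fields scale as 1/r³ in the far field; the geometry is the same at both points.
E₂ = E₁ · (r₁/r₂)³ = 2.41 · (0.266/0.0650)³.
(r₁/r₂)³ = (4.092)³ = 68.53.
E₂ ≈ 165.2 N/C.

E ≈ 165 N/C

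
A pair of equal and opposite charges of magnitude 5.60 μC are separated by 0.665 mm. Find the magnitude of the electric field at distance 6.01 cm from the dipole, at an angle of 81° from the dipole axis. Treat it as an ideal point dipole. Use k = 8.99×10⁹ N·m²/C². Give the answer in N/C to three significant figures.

E ≈ 1.60×10⁵ N/C

Dipole moment p = qd = (5.60×10⁻⁶ C)(6.65×10⁻⁴ m) = 3.724×10⁻⁹ C·m.
At angle θ the dipole field magnitude is E = (kp/r³)·√(1 + 3cos²θ).
kp/r³ = (8.99×10⁹)(3.724×10⁻⁹) / (0.0601)³ = 1.542×10⁵ N/C.
√(1 + 3cos²81°) = √(1 + 3·0.0245) = √1.0734 ≈ 1.0361.
E ≈ 1.542×10⁵ × 1.036 = 1.598×10⁵ N/C.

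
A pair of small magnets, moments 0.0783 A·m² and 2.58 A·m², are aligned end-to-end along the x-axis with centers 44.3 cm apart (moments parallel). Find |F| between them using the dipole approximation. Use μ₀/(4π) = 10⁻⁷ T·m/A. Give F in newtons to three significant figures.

On-axis B of dipole 1: B = (μ₀/4π)·2m₁/r³. Force on dipole 2: F = m₂·dB/dr.
dB/dr = −(μ₀/4π)·6m₁/r⁴, so |F| = (μ₀/4π)·6m₁m₂/r⁴.
F = 6(10⁻⁷)(0.0783)(2.58)/(0.443)⁴ = 3.147×10⁻⁶ N.

F ≈ 3.15×10⁻⁶ N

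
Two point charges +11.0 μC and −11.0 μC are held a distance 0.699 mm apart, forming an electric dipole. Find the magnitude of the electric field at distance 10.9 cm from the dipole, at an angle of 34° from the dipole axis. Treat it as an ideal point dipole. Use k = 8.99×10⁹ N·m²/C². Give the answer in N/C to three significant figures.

E ≈ 9.34×10⁴ N/C

Dipole moment p = qd = (1.10×10⁻⁵ C)(6.99×10⁻⁴ m) = 7.689×10⁻⁹ C·m.
At angle θ the dipole field magnitude is E = (kp/r³)·√(1 + 3cos²θ).
kp/r³ = (8.99×10⁹)(7.689×10⁻⁹) / (0.109)³ = 5.338×10⁴ N/C.
√(1 + 3cos²34°) = √(1 + 3·0.6873) = √3.0619 ≈ 1.7498.
E ≈ 5.338×10⁴ × 1.750 = 9.340×10⁴ N/C.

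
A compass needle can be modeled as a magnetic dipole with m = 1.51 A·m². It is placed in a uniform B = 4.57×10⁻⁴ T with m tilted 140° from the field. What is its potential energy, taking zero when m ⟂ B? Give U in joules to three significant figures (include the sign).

U ≈ 5.29×10⁻⁴ J

U = −m·B = −mB cosθ.
U = −(1.51)(4.57×10⁻⁴)·cos140° = 5.286×10⁻⁴ J.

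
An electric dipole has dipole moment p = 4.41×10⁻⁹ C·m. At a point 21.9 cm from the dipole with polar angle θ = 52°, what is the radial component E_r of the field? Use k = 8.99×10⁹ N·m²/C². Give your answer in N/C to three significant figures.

For a dipole, E_r = (2kp cosθ)/r³.
kp/r³ = (8.99×10⁹)(4.41×10⁻⁹)/(0.219)³ = 3775 N/C.
E_r = 2·3775·cos52° = 4648 N/C.

E_r ≈ 4650 N/C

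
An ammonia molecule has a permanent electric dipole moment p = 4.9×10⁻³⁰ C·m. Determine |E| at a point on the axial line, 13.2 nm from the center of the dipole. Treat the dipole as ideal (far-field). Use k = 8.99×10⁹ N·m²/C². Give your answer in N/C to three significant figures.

E ≈ 3.83×10⁴ N/C

On the dipole axis E = 2kp/r³.
E = 2·(8.99×10⁹)(4.90×10⁻³⁰) / (1.32×10⁻⁸)³ = 3.831×10⁴ N/C.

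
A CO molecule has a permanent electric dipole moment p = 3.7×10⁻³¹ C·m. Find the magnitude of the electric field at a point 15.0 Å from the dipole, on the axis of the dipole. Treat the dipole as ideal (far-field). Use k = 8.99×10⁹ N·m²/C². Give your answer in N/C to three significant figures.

On the dipole axis E = 2kp/r³.
E = 2·(8.99×10⁹)(3.70×10⁻³¹) / (1.50×10⁻⁹)³ = 1.971×10⁶ N/C.

E ≈ 1.97×10⁶ N/C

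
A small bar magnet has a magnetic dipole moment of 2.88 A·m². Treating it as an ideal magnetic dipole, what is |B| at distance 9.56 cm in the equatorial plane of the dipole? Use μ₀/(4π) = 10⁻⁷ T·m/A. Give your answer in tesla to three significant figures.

B ≈ 3.30×10⁻⁴ T

In the equatorial plane B = (μ₀/4π)·m/r³ (half the axial value).
B = (10⁻⁷)·(2.88) / (0.0956)³ = 3.296×10⁻⁴ T.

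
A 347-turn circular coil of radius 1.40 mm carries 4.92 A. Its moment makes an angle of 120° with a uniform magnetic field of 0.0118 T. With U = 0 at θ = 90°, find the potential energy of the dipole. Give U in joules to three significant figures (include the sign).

m = NIA = NIπa² = 347·(4.92)·π·(0.00140)² = 0.01051 A·m².
U = −m·B = −mB cosθ.
U = −(0.01051)(0.0118)·cos120° = 6.201×10⁻⁵ J.

U ≈ 6.20×10⁻⁵ J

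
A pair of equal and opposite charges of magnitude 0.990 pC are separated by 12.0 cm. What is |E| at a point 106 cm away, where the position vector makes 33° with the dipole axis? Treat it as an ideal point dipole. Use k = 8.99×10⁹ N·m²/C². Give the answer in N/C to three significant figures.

E ≈ 0.00158 N/C

Dipole moment p = qd = (9.90×10⁻¹³ C)(0.120 m) = 1.188×10⁻¹³ C·m.
At angle θ the dipole field magnitude is E = (kp/r³)·√(1 + 3cos²θ).
kp/r³ = (8.99×10⁹)(1.188×10⁻¹³) / (1.06)³ = 8.967×10⁻⁴ N/C.
√(1 + 3cos²33°) = √(1 + 3·0.7034) = √3.1101 ≈ 1.7635.
E ≈ 8.967×10⁻⁴ × 1.764 = 0.001581 N/C.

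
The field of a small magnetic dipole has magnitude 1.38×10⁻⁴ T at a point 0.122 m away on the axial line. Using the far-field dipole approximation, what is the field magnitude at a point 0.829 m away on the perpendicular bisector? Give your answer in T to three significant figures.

Dipole fields scale as 1/r³ in the far field.
The axial field is twice the equatorial field at the same r, so the geometry factor is 1/2.
B₂ = B₁ · (1/2) · (r₁/r₂)³ = 1.38×10⁻⁴ · 0.5 · (0.122/0.829)³.
(r₁/r₂)³ = (0.1472)³ = 0.003187.
B₂ ≈ 2.199×10⁻⁷ T.

B ≈ 2.20×10⁻⁷ T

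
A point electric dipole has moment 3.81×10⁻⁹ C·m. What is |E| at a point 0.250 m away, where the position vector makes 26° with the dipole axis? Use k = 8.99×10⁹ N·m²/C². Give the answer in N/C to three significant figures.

At angle θ the dipole field magnitude is E = (kp/r³)·√(1 + 3cos²θ).
kp/r³ = (8.99×10⁹)(3.81×10⁻⁹) / (0.250)³ = 2192 N/C.
√(1 + 3cos²26°) = √(1 + 3·0.8078) = √3.4235 ≈ 1.8503.
E ≈ 2192 × 1.850 = 4056 N/C.

E ≈ 4060 N/C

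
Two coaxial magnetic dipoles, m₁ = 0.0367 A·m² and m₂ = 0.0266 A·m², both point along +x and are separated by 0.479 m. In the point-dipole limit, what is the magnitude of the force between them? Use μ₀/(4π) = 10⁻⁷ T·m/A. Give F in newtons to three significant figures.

F ≈ 1.11×10⁻⁸ N

On-axis B of dipole 1: B = (μ₀/4π)·2m₁/r³. Force on dipole 2: F = m₂·dB/dr.
dB/dr = −(μ₀/4π)·6m₁/r⁴, so |F| = (μ₀/4π)·6m₁m₂/r⁴.
F = 6(10⁻⁷)(0.0367)(0.0266)/(0.479)⁴ = 1.113×10⁻⁸ N.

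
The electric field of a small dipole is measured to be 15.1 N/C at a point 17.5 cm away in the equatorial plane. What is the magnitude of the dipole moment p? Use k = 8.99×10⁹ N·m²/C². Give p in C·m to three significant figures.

p ≈ 9.00×10⁻¹² C·m

In the equatorial plane E = kp/r³, so p = Er³/(k).
p = (15.1)·(0.175)³ / (8.99×10⁹) = 9.002×10⁻¹² C·m.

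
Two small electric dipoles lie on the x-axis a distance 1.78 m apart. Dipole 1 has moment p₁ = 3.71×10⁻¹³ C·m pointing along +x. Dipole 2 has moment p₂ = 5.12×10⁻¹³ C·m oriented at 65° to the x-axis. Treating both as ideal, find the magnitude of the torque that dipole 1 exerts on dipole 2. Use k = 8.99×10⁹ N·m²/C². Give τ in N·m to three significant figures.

The second dipole sits on the axis of the first, so the field there is axial: E₁ = 2kp₁/r³ along +x.
E₁ = 2(8.99×10⁹)(3.71×10⁻¹³)/(1.78)³ = 0.001183 N/C.
Torque on the second dipole: τ = p₂ E₁ sinθ.
τ = (5.12×10⁻¹³)(0.001183)·sin65° = 5.488×10⁻¹⁶ N·m.

τ ≈ 5.49×10⁻¹⁶ N·m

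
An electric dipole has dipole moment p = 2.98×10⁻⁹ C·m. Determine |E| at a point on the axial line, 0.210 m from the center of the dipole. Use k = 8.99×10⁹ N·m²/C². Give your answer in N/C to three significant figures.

On the dipole axis E = 2kp/r³.
E = 2·(8.99×10⁹)(2.98×10⁻⁹) / (0.210)³ = 5786 N/C.

E ≈ 5790 N/C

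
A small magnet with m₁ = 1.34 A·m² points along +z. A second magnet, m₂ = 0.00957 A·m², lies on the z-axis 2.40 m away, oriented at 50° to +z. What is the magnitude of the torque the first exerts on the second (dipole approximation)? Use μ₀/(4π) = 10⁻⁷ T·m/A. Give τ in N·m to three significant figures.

τ ≈ 1.42×10⁻¹⁰ N·m

Dipole B is on the axis of dipole A, so B₁ there is axial: B₁ = (μ₀/4π)·2m₁/r³ along +z.
B₁ = 2(10⁻⁷)(1.34)/(2.40)³ = 1.939×10⁻⁸ T.
τ = m₂ B₁ sinθ.
τ = (0.00957)(1.939×10⁻⁸)·sin50° = 1.421×10⁻¹⁰ N·m.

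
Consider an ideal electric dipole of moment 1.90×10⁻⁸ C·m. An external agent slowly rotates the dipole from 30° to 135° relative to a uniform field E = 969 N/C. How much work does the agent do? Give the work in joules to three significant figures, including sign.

W ≈ 2.90×10⁻⁵ J

W_ext = ΔU = U(θ₂) − U(θ₁) = −pE cosθ₂ − (−pE cosθ₁) = pE(cosθ₁ − cosθ₂).
W = (1.90×10⁻⁸)(969)·(cos30° − cos135°) = (1.841×10⁻⁵)·(+1.5731) = 2.896×10⁻⁵ J.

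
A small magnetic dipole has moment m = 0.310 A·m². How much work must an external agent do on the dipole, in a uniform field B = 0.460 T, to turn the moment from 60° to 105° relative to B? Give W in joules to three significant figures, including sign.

W ≈ 0.108 J

W_ext = ΔU = −mB cosθ₂ + mB cosθ₁ = mB(cosθ₁ − cosθ₂).
W = (0.310)(0.460)·(cos60° − cos105°) = (0.1426)·(+0.7588) = 0.1082 J.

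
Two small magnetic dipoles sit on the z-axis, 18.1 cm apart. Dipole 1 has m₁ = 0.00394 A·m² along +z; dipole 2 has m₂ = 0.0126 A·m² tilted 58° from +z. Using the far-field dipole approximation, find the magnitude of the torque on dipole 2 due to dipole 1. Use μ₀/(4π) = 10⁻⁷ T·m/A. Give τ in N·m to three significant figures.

Dipole B is on the axis of dipole A, so B₁ there is axial: B₁ = (μ₀/4π)·2m₁/r³ along +z.
B₁ = 2(10⁻⁷)(0.00394)/(0.181)³ = 1.329×10⁻⁷ T.
τ = m₂ B₁ sinθ.
τ = (0.0126)(1.329×10⁻⁷)·sin58° = 1.420×10⁻⁹ N·m.

τ ≈ 1.42×10⁻⁹ N·m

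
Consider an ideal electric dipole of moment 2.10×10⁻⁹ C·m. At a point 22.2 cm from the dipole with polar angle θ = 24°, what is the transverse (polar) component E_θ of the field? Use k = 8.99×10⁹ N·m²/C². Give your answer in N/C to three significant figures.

For a dipole, E_θ = (kp sinθ)/r³.
kp/r³ = (8.99×10⁹)(2.10×10⁻⁹)/(0.222)³ = 1726 N/C.
E_θ = 1726·sin24° = 701.8 N/C.

E_θ ≈ 702 N/C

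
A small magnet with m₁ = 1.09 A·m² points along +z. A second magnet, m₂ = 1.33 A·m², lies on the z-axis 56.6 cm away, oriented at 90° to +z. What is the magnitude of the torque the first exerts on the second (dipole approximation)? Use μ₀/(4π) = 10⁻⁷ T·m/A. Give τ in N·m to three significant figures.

Dipole B is on the axis of dipole A, so B₁ there is axial: B₁ = (μ₀/4π)·2m₁/r³ along +z.
B₁ = 2(10⁻⁷)(1.09)/(0.566)³ = 1.202×10⁻⁶ T.
τ = m₂ B₁ sinθ.
τ = (1.33)(1.202×10⁻⁶)·sin90° = 1.599×10⁻⁶ N·m.

τ ≈ 1.60×10⁻⁶ N·m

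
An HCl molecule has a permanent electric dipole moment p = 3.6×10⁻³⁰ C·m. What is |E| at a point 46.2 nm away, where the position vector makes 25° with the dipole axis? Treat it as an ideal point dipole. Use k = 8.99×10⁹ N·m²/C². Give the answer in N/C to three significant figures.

E ≈ 611 N/C

At angle θ the dipole field magnitude is E = (kp/r³)·√(1 + 3cos²θ).
kp/r³ = (8.99×10⁹)(3.60×10⁻³⁰) / (4.62×10⁻⁸)³ = 328.2 N/C.
√(1 + 3cos²25°) = √(1 + 3·0.8214) = √3.4642 ≈ 1.8612.
E ≈ 328.2 × 1.861 = 610.9 N/C.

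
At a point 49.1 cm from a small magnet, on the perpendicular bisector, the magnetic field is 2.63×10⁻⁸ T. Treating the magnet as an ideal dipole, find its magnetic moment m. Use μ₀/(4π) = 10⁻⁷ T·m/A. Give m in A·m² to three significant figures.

In the equatorial plane B = (μ₀/4π)·m/r³, so m = Br³·4π/(μ₀).
m = (2.63×10⁻⁸)·(0.491)³ / (10⁻⁷) = 0.03113 A·m².

m ≈ 0.0311 A·m²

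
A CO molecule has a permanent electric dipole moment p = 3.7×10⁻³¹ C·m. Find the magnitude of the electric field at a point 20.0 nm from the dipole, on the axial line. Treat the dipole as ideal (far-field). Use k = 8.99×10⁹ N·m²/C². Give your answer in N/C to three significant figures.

E ≈ 832 N/C

On the dipole axis E = 2kp/r³.
E = 2·(8.99×10⁹)(3.70×10⁻³¹) / (2.00×10⁻⁸)³ = 831.6 N/C.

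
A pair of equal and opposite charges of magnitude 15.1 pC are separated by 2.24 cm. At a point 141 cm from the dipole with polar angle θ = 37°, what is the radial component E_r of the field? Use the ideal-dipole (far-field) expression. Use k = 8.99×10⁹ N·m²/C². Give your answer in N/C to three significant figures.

Dipole moment p = qd = (1.51×10⁻¹¹ C)(0.0224 m) = 3.382×10⁻¹³ C·m.
For a dipole, E_r = (2kp cosθ)/r³.
kp/r³ = (8.99×10⁹)(3.382×10⁻¹³)/(1.41)³ = 0.001085 N/C.
E_r = 2·0.001085·cos37° = 0.001732 N/C.

E_r ≈ 0.00173 N/C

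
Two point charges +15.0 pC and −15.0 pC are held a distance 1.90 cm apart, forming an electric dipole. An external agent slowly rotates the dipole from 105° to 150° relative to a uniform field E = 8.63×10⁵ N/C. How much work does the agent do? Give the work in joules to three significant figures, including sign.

Dipole moment p = qd = (1.50×10⁻¹¹ C)(0.0190 m) = 2.85×10⁻¹³ C·m.
W_ext = ΔU = U(θ₂) − U(θ₁) = −pE cosθ₂ − (−pE cosθ₁) = pE(cosθ₁ − cosθ₂).
W = (2.85×10⁻¹³)(8.63×10⁵)·(cos105° − cos150°) = (2.460×10⁻⁷)·(+0.6072) = 1.493×10⁻⁷ J.

W ≈ 1.49×10⁻⁷ J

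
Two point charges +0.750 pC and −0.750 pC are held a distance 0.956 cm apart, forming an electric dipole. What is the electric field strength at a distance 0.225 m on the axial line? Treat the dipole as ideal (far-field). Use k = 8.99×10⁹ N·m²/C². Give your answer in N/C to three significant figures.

Dipole moment p = qd = (7.50×10⁻¹³ C)(0.00956 m) = 7.17×10⁻¹⁵ C·m.
On the dipole axis E = 2kp/r³.
E = 2·(8.99×10⁹)(7.17×10⁻¹⁵) / (0.225)³ = 0.01132 N/C.

E ≈ 0.0113 N/C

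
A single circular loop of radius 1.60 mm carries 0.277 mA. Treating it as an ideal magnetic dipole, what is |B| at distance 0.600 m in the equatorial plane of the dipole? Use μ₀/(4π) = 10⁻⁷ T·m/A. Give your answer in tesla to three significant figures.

Magnetic moment m = IA = Iπa² = (2.77×10⁻⁴)·π·(0.00160)² = 2.228×10⁻⁹ A·m².
In the equatorial plane B = (μ₀/4π)·m/r³ (half the axial value).
B = (10⁻⁷)·(2.228×10⁻⁹) / (0.600)³ = 1.031×10⁻¹⁵ T.

B ≈ 1.03×10⁻¹⁵ T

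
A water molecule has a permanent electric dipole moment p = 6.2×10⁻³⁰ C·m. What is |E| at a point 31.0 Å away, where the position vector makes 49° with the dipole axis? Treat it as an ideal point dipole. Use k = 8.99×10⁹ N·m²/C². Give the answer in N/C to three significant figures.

E ≈ 2.83×10⁶ N/C

At angle θ the dipole field magnitude is E = (kp/r³)·√(1 + 3cos²θ).
kp/r³ = (8.99×10⁹)(6.20×10⁻³⁰) / (3.10×10⁻⁹)³ = 1.871×10⁶ N/C.
√(1 + 3cos²49°) = √(1 + 3·0.4304) = √2.2912 ≈ 1.5137.
E ≈ 1.871×10⁶ × 1.514 = 2.832×10⁶ N/C.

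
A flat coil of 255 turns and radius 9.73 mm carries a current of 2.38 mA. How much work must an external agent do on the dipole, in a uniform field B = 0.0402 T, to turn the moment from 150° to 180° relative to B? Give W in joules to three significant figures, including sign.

W ≈ 9.72×10⁻⁷ J

m = NIA = NIπa² = 255·(0.00238)·π·(0.00973)² = 1.805×10⁻⁴ A·m².
W_ext = ΔU = −mB cosθ₂ + mB cosθ₁ = mB(cosθ₁ − cosθ₂).
W = (1.805×10⁻⁴)(0.0402)·(cos150° − cos180°) = (7.256×10⁻⁶)·(+0.1340) = 9.721×10⁻⁷ J.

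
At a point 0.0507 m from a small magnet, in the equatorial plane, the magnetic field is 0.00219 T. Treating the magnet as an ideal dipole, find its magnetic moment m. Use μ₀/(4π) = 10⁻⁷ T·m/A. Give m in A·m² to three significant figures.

m ≈ 2.85 A·m²

In the equatorial plane B = (μ₀/4π)·m/r³, so m = Br³·4π/(μ₀).
m = (0.00219)·(0.0507)³ / (10⁻⁷) = 2.854 A·m².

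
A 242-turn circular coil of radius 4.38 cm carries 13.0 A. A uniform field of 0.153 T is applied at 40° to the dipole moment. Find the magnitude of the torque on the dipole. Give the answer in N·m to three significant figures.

m = NIA = NIπa² = 242·(13.0)·π·(0.0438)² = 18.96 A·m².
Torque on a magnetic dipole: τ = mB sinθ.
τ = (18.96)(0.153)·sin40° = 1.865 N·m.

τ ≈ 1.86 N·m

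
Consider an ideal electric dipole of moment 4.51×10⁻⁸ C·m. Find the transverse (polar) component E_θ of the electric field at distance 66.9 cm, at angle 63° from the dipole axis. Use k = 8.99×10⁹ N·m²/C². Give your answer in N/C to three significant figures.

For a dipole, E_θ = (kp sinθ)/r³.
kp/r³ = (8.99×10⁹)(4.51×10⁻⁸)/(0.669)³ = 1354 N/C.
E_θ = 1354·sin63° = 1207 N/C.

E_θ ≈ 1210 N/C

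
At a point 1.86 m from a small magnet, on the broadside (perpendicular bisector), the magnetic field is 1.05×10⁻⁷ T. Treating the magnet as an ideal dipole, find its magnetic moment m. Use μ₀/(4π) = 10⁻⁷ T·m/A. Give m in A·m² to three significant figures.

m ≈ 6.76 A·m²

In the equatorial plane B = (μ₀/4π)·m/r³, so m = Br³·4π/(μ₀).
m = (1.05×10⁻⁷)·(1.86)³ / (10⁻⁷) = 6.757 A·m².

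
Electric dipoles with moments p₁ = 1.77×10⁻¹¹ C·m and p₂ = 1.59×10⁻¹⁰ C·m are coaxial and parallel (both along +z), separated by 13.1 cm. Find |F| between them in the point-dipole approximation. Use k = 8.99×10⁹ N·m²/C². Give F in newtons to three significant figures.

On-axis field of dipole 1 at distance r: E = 2kp₁/r³. Force on dipole 2 is F = p₂·dE/dr (gradient along axis).
dE/dr = −6kp₁/r⁴, so |F| = 6kp₁p₂/r⁴ (attractive for aligned moments).
F = 6(8.99×10⁹)(1.77×10⁻¹¹)(1.59×10⁻¹⁰)/(0.131)⁴ = 5.155×10⁻⁷ N.

F ≈ 5.15×10⁻⁷ N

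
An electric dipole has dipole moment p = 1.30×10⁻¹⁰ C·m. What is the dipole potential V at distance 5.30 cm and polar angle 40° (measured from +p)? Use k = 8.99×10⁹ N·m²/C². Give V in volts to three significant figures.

V ≈ 319 V

The dipole potential is V = kp cosθ / r².
V = (8.99×10⁹)(1.30×10⁻¹⁰)·cos40° / (0.0530)² = 318.7 V.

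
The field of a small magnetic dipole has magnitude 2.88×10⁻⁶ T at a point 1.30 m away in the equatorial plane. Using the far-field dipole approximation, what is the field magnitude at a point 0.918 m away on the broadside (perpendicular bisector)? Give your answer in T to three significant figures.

Dipole fields scale as 1/r³ in the far field; the geometry is the same at both points.
B₂ = B₁ · (r₁/r₂)³ = 2.88×10⁻⁶ · (1.30/0.918)³.
(r₁/r₂)³ = (1.416)³ = 2.84.
B₂ ≈ 8.179×10⁻⁶ T.

B ≈ 8.18×10⁻⁶ T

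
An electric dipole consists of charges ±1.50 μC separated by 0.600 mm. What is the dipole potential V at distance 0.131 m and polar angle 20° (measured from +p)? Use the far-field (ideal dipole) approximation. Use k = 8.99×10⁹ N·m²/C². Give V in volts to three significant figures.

V ≈ 443 V

Dipole moment p = qd = (1.50×10⁻⁶ C)(6.00×10⁻⁴ m) = 9.00×10⁻¹⁰ C·m.
The dipole potential is V = kp cosθ / r².
V = (8.99×10⁹)(9.00×10⁻¹⁰)·cos20° / (0.131)² = 443.0 V.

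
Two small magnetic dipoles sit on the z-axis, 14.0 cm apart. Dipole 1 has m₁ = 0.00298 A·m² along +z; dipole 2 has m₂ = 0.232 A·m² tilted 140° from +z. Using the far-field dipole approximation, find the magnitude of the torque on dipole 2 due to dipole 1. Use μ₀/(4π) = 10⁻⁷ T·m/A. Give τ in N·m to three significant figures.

τ ≈ 3.24×10⁻⁸ N·m

Dipole B is on the axis of dipole A, so B₁ there is axial: B₁ = (μ₀/4π)·2m₁/r³ along +z.
B₁ = 2(10⁻⁷)(0.00298)/(0.140)³ = 2.172×10⁻⁷ T.
τ = m₂ B₁ sinθ.
τ = (0.232)(2.172×10⁻⁷)·sin140° = 3.239×10⁻⁸ N·m.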